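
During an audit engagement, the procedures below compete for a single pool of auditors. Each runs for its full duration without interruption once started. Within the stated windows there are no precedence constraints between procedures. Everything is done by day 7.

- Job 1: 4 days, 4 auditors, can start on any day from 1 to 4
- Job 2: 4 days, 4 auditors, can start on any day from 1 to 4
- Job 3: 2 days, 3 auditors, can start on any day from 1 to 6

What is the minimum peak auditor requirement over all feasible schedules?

Early-start (Job 1@1, Job 2@1, Job 3@1) gives peak 11: d1:11  d2:11  d3:8  d4:8  d5:0  d6:0  d7:0.
Shift Job 3→5.
Schedule Job 1@1, Job 2@1, Job 3@5: d1:8  d2:8  d3:8  d4:8  d5:3  d6:3  d7:0 — peak 8.

8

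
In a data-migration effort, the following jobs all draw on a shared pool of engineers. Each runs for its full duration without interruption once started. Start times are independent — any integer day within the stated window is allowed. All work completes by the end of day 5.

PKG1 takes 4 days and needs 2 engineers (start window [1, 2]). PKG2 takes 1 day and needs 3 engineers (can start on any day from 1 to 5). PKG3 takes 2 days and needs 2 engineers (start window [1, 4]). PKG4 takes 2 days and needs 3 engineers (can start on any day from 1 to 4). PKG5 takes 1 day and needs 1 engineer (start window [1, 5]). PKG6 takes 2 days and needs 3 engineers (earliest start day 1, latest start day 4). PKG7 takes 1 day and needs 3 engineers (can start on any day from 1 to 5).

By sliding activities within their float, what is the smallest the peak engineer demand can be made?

7

Early-start (PKG1@1, PKG2@1, PKG3@1, PKG4@1, PKG5@1, PKG6@1, PKG7@1) gives peak 17: d1:17  d2:10  d3:2  d4:2  d5:0.
Shift PKG4→2, PKG5→3, PKG6→4, PKG7→5.
Schedule PKG1@1, PKG2@1, PKG3@1, PKG4@2, PKG5@3, PKG6@4, PKG7@5: d1:7  d2:7  d3:6  d4:5  d5:6 — peak 7.
Total engineer-days = 31 over 5 days ⇒ peak ≥ ⌈31/5⌉ = 7, so 7 is optimal.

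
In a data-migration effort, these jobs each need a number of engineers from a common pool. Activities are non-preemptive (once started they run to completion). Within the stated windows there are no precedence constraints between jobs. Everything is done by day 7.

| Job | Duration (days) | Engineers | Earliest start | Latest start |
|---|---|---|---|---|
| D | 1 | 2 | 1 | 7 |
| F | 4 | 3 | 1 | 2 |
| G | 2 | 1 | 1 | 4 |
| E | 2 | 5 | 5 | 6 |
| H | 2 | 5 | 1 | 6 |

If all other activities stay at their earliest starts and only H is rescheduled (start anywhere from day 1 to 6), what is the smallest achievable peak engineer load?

8

H@1: d1:11  d2:9  d3:3  d4:3  d5:5  d6:5  d7:0 → peak 11
H@2: d1:6  d2:9  d3:8  d4:3  d5:5  d6:5  d7:0 → peak 9
H@3: d1:6  d2:4  d3:8  d4:8  d5:5  d6:5  d7:0 → peak 8
H@4: d1:6  d2:4  d3:3  d4:8  d5:10  d6:5  d7:0 → peak 10
H@5: d1:6  d2:4  d3:3  d4:3  d5:10  d6:10  d7:0 → peak 10
H@6: d1:6  d2:4  d3:3  d4:3  d5:5  d6:10  d7:5 → peak 10
Best is H@3, peak 8.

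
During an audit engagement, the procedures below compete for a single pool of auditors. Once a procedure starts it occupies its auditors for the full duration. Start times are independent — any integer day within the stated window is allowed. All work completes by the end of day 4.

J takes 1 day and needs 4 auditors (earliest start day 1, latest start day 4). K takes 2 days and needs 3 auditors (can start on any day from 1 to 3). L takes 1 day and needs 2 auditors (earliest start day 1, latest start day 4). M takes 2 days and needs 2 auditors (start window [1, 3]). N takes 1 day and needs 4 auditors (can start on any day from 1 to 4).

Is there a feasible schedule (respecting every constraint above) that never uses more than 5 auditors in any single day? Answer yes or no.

no

The minimum achievable peak is 6; 5 < 6, so no feasible schedule stays within the cap.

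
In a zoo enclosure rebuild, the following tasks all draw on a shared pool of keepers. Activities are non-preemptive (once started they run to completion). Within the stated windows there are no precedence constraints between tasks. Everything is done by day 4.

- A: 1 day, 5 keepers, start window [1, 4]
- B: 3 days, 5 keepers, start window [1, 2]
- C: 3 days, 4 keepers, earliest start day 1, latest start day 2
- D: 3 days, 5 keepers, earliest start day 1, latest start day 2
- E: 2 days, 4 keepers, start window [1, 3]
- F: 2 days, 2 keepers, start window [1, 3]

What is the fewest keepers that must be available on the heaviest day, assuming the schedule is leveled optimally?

Early-start (A@1, B@1, C@1, D@1, E@1, F@1) gives peak 25: d1:25  d2:20  d3:14  d4:0.
Shift D→2, F→3.
Schedule A@1, B@1, C@1, D@2, E@1, F@3: d1:18  d2:18  d3:16  d4:7 — peak 18.

18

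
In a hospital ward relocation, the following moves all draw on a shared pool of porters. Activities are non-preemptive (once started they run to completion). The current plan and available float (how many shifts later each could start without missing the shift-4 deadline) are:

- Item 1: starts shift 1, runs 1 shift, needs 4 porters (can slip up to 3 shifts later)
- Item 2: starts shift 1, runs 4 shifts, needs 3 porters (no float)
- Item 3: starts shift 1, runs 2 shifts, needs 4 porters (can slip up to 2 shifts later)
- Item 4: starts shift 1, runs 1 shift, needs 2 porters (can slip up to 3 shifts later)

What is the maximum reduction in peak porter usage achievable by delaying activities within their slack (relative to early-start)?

6

Early-start peak: s1:13  s2:7  s3:3  s4:3 ⇒ 13.
Leveled (Item 1@1, Item 2@1, Item 3@2, Item 4@4): s1:7  s2:7  s3:7  s4:5 ⇒ 7.
Reduction 13 − 7 = 6.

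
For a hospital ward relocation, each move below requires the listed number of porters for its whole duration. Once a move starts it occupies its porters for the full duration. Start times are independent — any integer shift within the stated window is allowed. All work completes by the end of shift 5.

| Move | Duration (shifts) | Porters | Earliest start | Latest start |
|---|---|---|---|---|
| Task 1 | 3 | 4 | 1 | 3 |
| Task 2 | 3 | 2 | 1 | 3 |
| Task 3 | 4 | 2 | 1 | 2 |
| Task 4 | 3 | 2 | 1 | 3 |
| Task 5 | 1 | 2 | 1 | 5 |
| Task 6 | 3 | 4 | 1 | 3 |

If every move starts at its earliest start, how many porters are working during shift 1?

At early start, shift 1 has: Task 1, Task 2, Task 3, Task 4, Task 5, Task 6.
Demand: 4 + 2 + 2 + 2 + 2 + 4 = 16.

16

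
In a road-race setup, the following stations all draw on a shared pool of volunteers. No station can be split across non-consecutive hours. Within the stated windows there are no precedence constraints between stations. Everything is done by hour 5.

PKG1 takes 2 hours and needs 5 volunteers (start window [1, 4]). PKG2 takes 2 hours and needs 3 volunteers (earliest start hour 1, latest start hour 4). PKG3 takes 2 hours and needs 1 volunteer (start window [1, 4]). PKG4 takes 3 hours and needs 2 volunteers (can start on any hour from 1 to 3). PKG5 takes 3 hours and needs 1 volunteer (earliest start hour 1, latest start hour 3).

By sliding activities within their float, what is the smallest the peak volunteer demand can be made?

6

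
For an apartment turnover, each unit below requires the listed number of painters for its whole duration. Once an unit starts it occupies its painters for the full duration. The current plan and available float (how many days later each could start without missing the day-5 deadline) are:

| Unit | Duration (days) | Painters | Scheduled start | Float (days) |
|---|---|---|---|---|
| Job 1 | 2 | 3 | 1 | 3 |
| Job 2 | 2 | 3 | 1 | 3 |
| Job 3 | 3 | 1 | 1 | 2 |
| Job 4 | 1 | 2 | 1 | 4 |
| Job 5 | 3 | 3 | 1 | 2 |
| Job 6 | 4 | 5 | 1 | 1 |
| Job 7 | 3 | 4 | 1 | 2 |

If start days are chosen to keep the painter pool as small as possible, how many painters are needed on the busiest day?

13

Early-start (Job 1@1, Job 2@1, Job 3@1, Job 4@1, Job 5@1, Job 6@1, Job 7@1) gives peak 21: d1:21  d2:19  d3:13  d4:5  d5:0.
Shift Job 5→3, Job 6→2, Job 7→3.
Schedule Job 1@1, Job 2@1, Job 3@1, Job 4@1, Job 5@3, Job 6@2, Job 7@3: d1:9  d2:12  d3:13  d4:12  d5:12 — peak 13.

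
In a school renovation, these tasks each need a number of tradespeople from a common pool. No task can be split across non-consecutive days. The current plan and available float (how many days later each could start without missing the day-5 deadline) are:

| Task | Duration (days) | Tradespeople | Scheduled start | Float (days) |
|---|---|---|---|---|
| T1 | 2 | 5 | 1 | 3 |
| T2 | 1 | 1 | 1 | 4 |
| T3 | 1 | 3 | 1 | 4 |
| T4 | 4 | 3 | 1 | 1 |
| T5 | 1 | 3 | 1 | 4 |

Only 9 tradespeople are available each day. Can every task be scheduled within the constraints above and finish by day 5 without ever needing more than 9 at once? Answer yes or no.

yes

Schedule T1@1, T2@1, T3@3, T4@2, T5@4: d1:6  d2:8  d3:6  d4:6  d5:3 — peak 8 ≤ 9.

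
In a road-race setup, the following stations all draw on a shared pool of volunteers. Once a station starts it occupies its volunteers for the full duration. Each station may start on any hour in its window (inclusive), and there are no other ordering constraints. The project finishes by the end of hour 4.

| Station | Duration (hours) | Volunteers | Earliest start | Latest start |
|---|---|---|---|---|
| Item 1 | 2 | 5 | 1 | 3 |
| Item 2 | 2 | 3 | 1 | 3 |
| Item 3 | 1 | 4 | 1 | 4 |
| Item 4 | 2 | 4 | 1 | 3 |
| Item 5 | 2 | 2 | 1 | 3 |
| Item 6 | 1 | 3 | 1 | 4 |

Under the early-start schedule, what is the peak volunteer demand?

21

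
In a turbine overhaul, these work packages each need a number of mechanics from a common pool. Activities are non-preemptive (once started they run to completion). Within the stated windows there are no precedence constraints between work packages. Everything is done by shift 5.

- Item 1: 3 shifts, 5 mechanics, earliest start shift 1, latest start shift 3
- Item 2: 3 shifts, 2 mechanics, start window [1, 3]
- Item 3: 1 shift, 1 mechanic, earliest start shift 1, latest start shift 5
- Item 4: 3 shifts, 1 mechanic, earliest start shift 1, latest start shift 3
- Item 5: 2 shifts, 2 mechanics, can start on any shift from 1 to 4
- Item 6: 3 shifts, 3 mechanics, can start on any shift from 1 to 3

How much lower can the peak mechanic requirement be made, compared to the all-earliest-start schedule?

3

Early-start peak: s1:14  s2:13  s3:11  s4:0  s5:0 ⇒ 14.
Leveled (Item 1@1, Item 2@1, Item 3@1, Item 4@1, Item 5@1, Item 6@3): s1:11  s2:10  s3:11  s4:3  s5:3 ⇒ 11.
Reduction 14 − 11 = 3.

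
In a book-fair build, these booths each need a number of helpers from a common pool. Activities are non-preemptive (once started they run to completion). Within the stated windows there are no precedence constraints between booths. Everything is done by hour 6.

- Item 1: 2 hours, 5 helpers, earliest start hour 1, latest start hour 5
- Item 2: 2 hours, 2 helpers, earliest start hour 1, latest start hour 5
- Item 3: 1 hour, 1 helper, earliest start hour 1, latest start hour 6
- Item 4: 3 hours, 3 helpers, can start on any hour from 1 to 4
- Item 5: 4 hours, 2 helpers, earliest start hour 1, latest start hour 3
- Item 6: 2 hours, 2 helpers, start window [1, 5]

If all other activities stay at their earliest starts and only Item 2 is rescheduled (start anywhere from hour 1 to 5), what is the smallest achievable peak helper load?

Item 2@1: h1:15  h2:14  h3:5  h4:2  h5:0  h6:0 → peak 15
Item 2@2: h1:13  h2:14  h3:7  h4:2  h5:0  h6:0 → peak 14
Item 2@3: h1:13  h2:12  h3:7  h4:4  h5:0  h6:0 → peak 13
Item 2@4: h1:13  h2:12  h3:5  h4:4  h5:2  h6:0 → peak 13
Item 2@5: h1:13  h2:12  h3:5  h4:2  h5:2  h6:2 → peak 13
Best is Item 2@3, peak 13.

13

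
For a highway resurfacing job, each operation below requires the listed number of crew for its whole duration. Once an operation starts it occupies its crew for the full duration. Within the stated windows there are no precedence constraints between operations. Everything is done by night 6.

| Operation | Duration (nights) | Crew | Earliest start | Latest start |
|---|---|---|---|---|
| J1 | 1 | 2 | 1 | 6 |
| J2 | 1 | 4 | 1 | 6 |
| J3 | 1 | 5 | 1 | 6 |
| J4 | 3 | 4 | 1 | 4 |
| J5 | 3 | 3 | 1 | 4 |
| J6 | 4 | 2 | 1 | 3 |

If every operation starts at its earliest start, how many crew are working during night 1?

At early start, night 1 has: J1, J2, J3, J4, J5, J6.
Demand: 2 + 4 + 5 + 4 + 3 + 2 = 20.

20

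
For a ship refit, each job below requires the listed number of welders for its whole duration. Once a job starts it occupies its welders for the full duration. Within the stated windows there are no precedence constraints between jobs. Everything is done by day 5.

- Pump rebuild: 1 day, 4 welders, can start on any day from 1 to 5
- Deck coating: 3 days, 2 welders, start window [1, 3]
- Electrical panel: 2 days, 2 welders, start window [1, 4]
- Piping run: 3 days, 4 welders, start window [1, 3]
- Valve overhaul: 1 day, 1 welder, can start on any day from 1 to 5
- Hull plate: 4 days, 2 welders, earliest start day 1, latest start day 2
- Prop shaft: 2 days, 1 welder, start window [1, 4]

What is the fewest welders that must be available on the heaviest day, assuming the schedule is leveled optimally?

8

Early-start (Pump rebuild@1, Deck coating@1, Electrical panel@1, Piping run@1, Valve overhaul@1, Hull plate@1, Prop shaft@1) gives peak 16: d1:16  d2:11  d3:8  d4:2  d5:0.
Shift Piping run→3, Valve overhaul→2, Hull plate→2, Prop shaft→4.
Schedule Pump rebuild@1, Deck coating@1, Electrical panel@1, Piping run@3, Valve overhaul@2, Hull plate@2, Prop shaft@4: d1:8  d2:7  d3:8  d4:7  d5:7 — peak 8.
Total welder-days = 37 over 5 days ⇒ peak ≥ ⌈37/5⌉ = 8, so 8 is optimal.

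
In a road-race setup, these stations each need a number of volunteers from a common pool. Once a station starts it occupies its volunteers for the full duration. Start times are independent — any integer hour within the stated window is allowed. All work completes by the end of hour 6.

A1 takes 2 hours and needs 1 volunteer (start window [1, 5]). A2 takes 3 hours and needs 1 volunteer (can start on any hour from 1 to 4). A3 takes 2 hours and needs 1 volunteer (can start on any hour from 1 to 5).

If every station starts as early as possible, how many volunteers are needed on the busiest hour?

3

Early-start schedule: A1@1, A2@1, A3@1.
Load per hour: hour 1: 3, hour 2: 3, hour 3: 1, hour 4: 0, hour 5: 0, hour 6: 0.
Peak is 3.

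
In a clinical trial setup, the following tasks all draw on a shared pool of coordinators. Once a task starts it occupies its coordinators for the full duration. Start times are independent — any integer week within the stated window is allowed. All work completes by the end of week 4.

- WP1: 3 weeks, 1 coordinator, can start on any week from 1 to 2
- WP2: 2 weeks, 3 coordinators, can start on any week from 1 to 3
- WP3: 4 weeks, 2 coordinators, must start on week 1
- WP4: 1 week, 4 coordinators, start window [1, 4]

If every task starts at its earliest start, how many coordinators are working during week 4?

2

At early start, week 4 has: WP3.
Demand: 2 = 2.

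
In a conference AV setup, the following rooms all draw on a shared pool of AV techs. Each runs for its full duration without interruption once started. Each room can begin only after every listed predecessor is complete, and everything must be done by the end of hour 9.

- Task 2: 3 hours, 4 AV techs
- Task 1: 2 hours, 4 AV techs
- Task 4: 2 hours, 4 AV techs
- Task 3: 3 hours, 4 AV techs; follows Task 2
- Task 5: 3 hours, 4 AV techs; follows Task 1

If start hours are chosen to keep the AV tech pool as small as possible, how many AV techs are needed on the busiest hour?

8

Early-start (Task 2@1, Task 1@1, Task 4@1, Task 3@4, Task 5@3) gives peak 12: h1:12  h2:12  h3:8  h4:8  h5:8  h6:4  h7:0  h8:0  h9:0.
Shift Task 4→3, Task 5→5.
Schedule Task 2@1, Task 1@1, Task 4@3, Task 3@4, Task 5@5: h1:8  h2:8  h3:8  h4:8  h5:8  h6:8  h7:4  h8:0  h9:0 — peak 8.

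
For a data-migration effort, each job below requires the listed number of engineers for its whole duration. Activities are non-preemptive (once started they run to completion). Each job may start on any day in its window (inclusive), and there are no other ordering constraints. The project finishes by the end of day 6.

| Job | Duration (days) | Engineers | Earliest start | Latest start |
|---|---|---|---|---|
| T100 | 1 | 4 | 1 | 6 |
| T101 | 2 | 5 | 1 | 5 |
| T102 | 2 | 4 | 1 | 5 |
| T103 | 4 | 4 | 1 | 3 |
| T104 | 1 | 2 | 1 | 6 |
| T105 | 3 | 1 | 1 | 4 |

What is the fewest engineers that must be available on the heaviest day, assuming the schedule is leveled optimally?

Early-start (T100@1, T101@1, T102@1, T103@1, T104@1, T105@1) gives peak 20: d1:20  d2:14  d3:5  d4:4  d5:0  d6:0.
Shift T101→5, T102→2, T104→4, T105→4.
Schedule T100@1, T101@5, T102@2, T103@1, T104@4, T105@4: d1:8  d2:8  d3:8  d4:7  d5:6  d6:6 — peak 8.
Total engineer-days = 43 over 6 days ⇒ peak ≥ ⌈43/6⌉ = 8, so 8 is optimal.

8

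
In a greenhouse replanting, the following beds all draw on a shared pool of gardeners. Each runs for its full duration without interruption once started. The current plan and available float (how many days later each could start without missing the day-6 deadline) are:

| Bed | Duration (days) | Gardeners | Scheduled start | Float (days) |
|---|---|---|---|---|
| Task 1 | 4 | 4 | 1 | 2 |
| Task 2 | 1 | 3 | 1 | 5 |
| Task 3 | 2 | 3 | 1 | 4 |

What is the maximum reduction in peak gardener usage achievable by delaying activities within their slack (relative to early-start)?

4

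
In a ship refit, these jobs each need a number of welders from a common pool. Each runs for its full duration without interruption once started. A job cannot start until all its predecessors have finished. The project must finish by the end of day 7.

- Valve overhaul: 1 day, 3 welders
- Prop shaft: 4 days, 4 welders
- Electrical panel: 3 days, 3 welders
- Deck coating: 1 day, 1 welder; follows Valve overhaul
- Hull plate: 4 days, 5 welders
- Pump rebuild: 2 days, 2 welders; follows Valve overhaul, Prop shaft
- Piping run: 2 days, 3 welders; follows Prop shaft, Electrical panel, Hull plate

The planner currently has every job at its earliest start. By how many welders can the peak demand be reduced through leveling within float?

Early-start peak: d1:15  d2:13  d3:12  d4:9  d5:5  d6:5  d7:0 ⇒ 15.
Leveled (Valve overhaul@1, Prop shaft@1, Electrical panel@1, Deck coating@4, Hull plate@2, Pump rebuild@5, Piping run@6): d1:10  d2:12  d3:12  d4:10  d5:7  d6:5  d7:3 ⇒ 12.
Reduction 15 − 12 = 3.

3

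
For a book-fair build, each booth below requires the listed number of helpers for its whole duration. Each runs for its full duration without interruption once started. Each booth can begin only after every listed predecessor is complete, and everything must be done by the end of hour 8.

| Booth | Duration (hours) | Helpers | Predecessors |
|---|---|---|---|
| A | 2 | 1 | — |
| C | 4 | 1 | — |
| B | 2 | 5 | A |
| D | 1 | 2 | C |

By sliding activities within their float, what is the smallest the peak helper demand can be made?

Early-start (A@1, C@1, B@3, D@5) gives peak 6: h1:2  h2:2  h3:6  h4:6  h5:2  h6:0  h7:0  h8:0.
Shift B→5, D→7.
Schedule A@1, C@1, B@5, D@7: h1:2  h2:2  h3:1  h4:1  h5:5  h6:5  h7:2  h8:0 — peak 5.

5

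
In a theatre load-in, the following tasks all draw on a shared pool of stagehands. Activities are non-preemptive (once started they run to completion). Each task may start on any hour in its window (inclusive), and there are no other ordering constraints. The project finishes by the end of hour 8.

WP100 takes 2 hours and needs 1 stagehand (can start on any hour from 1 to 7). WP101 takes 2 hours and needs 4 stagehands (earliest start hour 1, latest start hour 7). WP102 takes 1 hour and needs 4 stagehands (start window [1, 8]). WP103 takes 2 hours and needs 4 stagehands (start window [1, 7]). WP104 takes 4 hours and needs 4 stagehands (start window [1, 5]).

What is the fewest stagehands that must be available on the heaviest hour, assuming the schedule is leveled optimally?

Early-start (WP100@1, WP101@1, WP102@1, WP103@1, WP104@1) gives peak 17: h1:17  h2:13  h3:4  h4:4  h5:0  h6:0  h7:0  h8:0.
Shift WP102→3, WP103→3, WP104→4.
Schedule WP100@1, WP101@1, WP102@3, WP103@3, WP104@4: h1:5  h2:5  h3:8  h4:8  h5:4  h6:4  h7:4  h8:0 — peak 8.

8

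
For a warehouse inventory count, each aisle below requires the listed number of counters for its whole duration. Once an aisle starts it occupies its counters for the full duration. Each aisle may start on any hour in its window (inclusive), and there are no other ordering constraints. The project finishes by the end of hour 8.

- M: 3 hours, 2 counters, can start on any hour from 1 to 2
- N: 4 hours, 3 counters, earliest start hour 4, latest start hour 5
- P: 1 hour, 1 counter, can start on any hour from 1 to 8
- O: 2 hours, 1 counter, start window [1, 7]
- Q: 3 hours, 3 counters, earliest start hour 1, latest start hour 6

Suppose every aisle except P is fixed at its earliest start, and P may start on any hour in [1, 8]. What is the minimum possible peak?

P@1: h1:7  h2:6  h3:5  h4:3  h5:3  h6:3  h7:3  h8:0 → peak 7
P@2: h1:6  h2:7  h3:5  h4:3  h5:3  h6:3  h7:3  h8:0 → peak 7
P@3: h1:6  h2:6  h3:6  h4:3  h5:3  h6:3  h7:3  h8:0 → peak 6
P@4: h1:6  h2:6  h3:5  h4:4  h5:3  h6:3  h7:3  h8:0 → peak 6
P@5: h1:6  h2:6  h3:5  h4:3  h5:4  h6:3  h7:3  h8:0 → peak 6
P@6: h1:6  h2:6  h3:5  h4:3  h5:3  h6:4  h7:3  h8:0 → peak 6
P@7: h1:6  h2:6  h3:5  h4:3  h5:3  h6:3  h7:4  h8:0 → peak 6
P@8: h1:6  h2:6  h3:5  h4:3  h5:3  h6:3  h7:3  h8:1 → peak 6
Best is P@3, peak 6.

6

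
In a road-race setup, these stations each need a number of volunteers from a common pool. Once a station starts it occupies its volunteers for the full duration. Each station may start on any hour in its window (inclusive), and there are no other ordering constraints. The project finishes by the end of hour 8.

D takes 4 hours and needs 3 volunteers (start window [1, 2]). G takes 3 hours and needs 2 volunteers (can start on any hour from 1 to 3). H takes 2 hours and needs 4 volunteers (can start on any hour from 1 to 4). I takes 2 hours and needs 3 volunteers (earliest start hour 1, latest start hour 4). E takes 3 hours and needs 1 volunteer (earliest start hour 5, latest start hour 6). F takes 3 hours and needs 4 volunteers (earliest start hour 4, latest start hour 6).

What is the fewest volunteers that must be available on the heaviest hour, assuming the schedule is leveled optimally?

8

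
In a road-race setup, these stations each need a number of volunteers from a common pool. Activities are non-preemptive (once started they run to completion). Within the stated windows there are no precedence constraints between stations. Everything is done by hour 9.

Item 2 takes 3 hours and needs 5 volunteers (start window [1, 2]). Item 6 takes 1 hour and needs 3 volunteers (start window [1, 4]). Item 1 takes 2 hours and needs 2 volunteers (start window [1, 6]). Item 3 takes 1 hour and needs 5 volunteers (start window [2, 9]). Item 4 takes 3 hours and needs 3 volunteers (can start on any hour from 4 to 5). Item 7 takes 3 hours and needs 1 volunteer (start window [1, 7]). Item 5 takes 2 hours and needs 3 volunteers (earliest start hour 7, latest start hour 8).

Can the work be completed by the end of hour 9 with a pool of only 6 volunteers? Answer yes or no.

Schedule Item 2@1, Item 6@4, Item 1@4, Item 3@9, Item 4@5, Item 7@1, Item 5@7: h1:6  h2:6  h3:6  h4:5  h5:5  h6:3  h7:6  h8:3  h9:5 — peak 6 ≤ 6.

yes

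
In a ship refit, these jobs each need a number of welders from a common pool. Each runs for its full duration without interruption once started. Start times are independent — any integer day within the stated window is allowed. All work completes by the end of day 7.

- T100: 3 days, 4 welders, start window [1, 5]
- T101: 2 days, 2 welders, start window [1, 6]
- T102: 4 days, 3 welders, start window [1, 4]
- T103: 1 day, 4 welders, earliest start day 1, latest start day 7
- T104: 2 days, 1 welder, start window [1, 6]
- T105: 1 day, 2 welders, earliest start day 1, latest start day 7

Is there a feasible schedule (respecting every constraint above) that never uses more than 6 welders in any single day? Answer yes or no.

no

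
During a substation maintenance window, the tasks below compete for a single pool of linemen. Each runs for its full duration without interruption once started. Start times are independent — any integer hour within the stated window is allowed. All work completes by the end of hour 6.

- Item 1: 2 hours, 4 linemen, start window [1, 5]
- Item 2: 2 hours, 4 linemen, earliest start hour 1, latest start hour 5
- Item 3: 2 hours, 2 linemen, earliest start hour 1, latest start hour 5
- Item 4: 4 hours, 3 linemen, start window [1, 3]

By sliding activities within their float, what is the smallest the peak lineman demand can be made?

7

Early-start (Item 1@1, Item 2@1, Item 3@1, Item 4@1) gives peak 13: h1:13  h2:13  h3:3  h4:3  h5:0  h6:0.
Shift Item 2→3, Item 4→3.
Schedule Item 1@1, Item 2@3, Item 3@1, Item 4@3: h1:6  h2:6  h3:7  h4:7  h5:3  h6:3 — peak 7.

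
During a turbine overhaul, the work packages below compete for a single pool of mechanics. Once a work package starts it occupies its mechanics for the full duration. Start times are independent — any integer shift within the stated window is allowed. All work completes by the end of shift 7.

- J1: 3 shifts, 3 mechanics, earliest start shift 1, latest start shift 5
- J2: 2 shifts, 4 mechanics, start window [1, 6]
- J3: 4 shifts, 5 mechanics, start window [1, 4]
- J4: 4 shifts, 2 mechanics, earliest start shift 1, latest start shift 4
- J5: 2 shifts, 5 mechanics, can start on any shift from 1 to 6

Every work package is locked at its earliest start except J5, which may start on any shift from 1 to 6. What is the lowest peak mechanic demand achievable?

J5@1: s1:19  s2:19  s3:10  s4:7  s5:0  s6:0  s7:0 → peak 19
J5@2: s1:14  s2:19  s3:15  s4:7  s5:0  s6:0  s7:0 → peak 19
J5@3: s1:14  s2:14  s3:15  s4:12  s5:0  s6:0  s7:0 → peak 15
J5@4: s1:14  s2:14  s3:10  s4:12  s5:5  s6:0  s7:0 → peak 14
J5@5: s1:14  s2:14  s3:10  s4:7  s5:5  s6:5  s7:0 → peak 14
J5@6: s1:14  s2:14  s3:10  s4:7  s5:0  s6:5  s7:5 → peak 14
Best is J5@4, peak 14.

14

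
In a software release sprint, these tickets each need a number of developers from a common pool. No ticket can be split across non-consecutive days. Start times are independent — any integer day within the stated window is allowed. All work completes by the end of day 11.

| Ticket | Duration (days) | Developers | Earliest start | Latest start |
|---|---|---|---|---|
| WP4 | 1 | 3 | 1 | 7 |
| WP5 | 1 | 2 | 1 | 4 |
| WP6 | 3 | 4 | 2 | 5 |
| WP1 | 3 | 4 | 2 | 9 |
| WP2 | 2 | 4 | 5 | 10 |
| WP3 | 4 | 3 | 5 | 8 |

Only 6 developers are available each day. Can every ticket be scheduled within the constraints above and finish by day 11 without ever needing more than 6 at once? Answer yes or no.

no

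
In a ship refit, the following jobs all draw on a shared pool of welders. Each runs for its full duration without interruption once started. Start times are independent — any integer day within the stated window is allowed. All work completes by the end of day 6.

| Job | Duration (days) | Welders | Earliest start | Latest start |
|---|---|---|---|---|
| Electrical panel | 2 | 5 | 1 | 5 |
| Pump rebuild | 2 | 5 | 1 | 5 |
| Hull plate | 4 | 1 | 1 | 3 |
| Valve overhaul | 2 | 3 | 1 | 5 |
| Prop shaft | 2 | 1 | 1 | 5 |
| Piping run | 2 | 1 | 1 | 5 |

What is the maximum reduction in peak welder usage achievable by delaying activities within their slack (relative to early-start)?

Early-start peak: d1:16  d2:16  d3:1  d4:1  d5:0  d6:0 ⇒ 16.
Leveled (Electrical panel@1, Pump rebuild@3, Hull plate@1, Valve overhaul@5, Prop shaft@5, Piping run@5): d1:6  d2:6  d3:6  d4:6  d5:5  d6:5 ⇒ 6.
Reduction 16 − 6 = 10.

10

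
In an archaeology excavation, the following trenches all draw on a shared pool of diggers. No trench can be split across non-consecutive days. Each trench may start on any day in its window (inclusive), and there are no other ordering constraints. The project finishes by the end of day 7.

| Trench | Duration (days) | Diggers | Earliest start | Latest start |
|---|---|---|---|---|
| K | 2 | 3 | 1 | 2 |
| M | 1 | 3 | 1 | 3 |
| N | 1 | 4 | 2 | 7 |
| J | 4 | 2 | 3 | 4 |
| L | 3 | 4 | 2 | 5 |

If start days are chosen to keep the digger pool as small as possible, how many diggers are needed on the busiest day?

Early-start (K@1, M@1, N@2, J@3, L@2) gives peak 11: d1:6  d2:11  d3:6  d4:6  d5:2  d6:2  d7:0.
Shift N→3, L→4.
Schedule K@1, M@1, N@3, J@3, L@4: d1:6  d2:3  d3:6  d4:6  d5:6  d6:6  d7:0 — peak 6.

6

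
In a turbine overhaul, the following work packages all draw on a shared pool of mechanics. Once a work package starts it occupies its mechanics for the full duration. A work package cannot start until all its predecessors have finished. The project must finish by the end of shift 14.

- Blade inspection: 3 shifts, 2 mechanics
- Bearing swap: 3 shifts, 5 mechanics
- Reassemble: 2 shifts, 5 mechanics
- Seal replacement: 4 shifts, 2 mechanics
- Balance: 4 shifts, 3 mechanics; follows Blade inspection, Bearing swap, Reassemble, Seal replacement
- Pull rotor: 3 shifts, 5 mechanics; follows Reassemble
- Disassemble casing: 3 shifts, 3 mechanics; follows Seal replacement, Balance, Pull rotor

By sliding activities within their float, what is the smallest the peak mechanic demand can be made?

8

Early-start (Blade inspection@1, Bearing swap@1, Reassemble@1, Seal replacement@1, Balance@5, Pull rotor@3, Disassemble casing@9) gives peak 14: s1:14  s2:14  s3:14  s4:7  s5:8  s6:3  s7:3  s8:3  s9:3  s10:3  s11:3  s12:0  s13:0  s14:0.
Shift Reassemble→4, Seal replacement→4, Balance→8, Pull rotor→6, Disassemble casing→12.
Schedule Blade inspection@1, Bearing swap@1, Reassemble@4, Seal replacement@4, Balance@8, Pull rotor@6, Disassemble casing@12: s1:7  s2:7  s3:7  s4:7  s5:7  s6:7  s7:7  s8:8  s9:3  s10:3  s11:3  s12:3  s13:3  s14:3 — peak 8.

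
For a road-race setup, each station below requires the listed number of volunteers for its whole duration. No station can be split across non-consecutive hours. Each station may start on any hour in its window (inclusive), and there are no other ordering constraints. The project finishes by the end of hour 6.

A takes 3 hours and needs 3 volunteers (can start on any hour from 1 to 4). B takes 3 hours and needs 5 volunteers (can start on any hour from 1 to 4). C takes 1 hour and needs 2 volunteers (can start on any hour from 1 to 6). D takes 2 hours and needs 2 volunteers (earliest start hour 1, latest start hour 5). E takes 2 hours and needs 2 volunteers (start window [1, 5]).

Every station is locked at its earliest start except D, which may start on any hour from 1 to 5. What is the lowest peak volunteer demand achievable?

12

D@1: h1:14  h2:12  h3:8  h4:0  h5:0  h6:0 → peak 14
D@2: h1:12  h2:12  h3:10  h4:0  h5:0  h6:0 → peak 12
D@3: h1:12  h2:10  h3:10  h4:2  h5:0  h6:0 → peak 12
D@4: h1:12  h2:10  h3:8  h4:2  h5:2  h6:0 → peak 12
D@5: h1:12  h2:10  h3:8  h4:0  h5:2  h6:2 → peak 12
Best is D@2, peak 12.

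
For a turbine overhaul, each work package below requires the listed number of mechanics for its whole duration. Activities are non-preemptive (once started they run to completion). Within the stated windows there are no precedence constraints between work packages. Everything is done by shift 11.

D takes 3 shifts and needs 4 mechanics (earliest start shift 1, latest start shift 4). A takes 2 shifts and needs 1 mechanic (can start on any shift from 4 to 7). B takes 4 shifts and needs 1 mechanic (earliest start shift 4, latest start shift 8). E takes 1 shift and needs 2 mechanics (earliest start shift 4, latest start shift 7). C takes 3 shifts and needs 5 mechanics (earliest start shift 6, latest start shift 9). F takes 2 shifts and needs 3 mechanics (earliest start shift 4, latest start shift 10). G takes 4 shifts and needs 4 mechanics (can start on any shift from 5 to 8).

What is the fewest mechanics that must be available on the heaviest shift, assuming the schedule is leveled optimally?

7

Early-start (D@1, A@4, B@4, E@4, C@6, F@4, G@5) gives peak 10: s1:4  s2:4  s3:4  s4:7  s5:9  s6:10  s7:10  s8:9  s9:0  s10:0  s11:0.
Shift B→8, C→9, F→6.
Schedule D@1, A@4, B@8, E@4, C@9, F@6, G@5: s1:4  s2:4  s3:4  s4:3  s5:5  s6:7  s7:7  s8:5  s9:6  s10:6  s11:6 — peak 7.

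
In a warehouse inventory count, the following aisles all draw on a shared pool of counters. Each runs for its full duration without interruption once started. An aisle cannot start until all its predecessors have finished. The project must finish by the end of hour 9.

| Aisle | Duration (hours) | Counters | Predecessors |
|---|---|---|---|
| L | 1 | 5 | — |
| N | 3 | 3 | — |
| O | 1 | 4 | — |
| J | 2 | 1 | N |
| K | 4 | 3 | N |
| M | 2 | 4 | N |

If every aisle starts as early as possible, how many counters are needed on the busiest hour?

Early-start schedule: L@1, N@1, O@1, J@4, K@4, M@4.
Load per hour: hour 1: 12, hour 2: 3, hour 3: 3, hour 4: 8, hour 5: 8, hour 6: 3, hour 7: 3, hour 8: 0, hour 9: 0.
Peak is 12.

12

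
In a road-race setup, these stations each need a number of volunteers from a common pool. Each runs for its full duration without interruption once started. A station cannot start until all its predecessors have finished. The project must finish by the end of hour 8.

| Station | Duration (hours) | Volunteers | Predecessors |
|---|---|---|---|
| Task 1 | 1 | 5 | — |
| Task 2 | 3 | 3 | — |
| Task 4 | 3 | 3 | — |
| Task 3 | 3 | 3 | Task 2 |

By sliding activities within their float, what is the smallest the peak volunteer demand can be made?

6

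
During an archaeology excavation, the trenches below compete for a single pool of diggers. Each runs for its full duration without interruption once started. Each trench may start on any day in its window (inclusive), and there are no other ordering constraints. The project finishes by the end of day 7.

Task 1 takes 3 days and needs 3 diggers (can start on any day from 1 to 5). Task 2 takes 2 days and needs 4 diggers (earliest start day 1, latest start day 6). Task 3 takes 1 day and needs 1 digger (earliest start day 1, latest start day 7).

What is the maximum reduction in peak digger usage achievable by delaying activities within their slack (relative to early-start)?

Early-start peak: d1:8  d2:7  d3:3  d4:0  d5:0  d6:0  d7:0 ⇒ 8.
Leveled (Task 1@1, Task 2@4, Task 3@1): d1:4  d2:3  d3:3  d4:4  d5:4  d6:0  d7:0 ⇒ 4.
Reduction 8 − 4 = 4.

4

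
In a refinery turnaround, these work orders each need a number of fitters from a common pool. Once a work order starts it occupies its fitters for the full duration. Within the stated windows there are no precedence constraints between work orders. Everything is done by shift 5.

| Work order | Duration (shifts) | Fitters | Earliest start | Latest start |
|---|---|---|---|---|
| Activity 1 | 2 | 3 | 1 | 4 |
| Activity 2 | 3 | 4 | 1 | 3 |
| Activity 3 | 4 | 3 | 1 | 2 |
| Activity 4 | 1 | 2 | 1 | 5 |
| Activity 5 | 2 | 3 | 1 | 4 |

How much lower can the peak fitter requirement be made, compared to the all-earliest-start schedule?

Early-start peak: s1:15  s2:13  s3:7  s4:3  s5:0 ⇒ 15.
Leveled (Activity 1@1, Activity 2@3, Activity 3@1, Activity 4@3, Activity 5@1): s1:9  s2:9  s3:9  s4:7  s5:4 ⇒ 9.
Reduction 15 − 9 = 6.

6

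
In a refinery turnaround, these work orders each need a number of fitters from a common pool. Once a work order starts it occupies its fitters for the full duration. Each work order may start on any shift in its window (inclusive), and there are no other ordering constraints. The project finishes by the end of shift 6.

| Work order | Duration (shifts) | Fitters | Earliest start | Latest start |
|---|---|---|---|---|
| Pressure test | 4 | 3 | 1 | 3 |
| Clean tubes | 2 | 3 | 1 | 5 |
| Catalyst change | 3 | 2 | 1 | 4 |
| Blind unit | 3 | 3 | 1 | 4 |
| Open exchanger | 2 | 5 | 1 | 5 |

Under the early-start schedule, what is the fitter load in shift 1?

16

At early start, shift 1 has: Pressure test, Clean tubes, Catalyst change, Blind unit, Open exchanger.
Demand: 3 + 3 + 2 + 3 + 5 = 16.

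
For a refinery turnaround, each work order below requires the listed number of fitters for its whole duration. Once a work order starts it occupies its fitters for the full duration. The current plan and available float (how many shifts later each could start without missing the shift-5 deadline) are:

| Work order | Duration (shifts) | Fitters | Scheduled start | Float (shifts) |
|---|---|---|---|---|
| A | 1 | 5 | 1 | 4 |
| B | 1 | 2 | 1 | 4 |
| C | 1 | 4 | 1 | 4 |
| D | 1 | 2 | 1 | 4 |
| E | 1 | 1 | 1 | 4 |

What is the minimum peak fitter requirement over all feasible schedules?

Early-start (A@1, B@1, C@1, D@1, E@1) gives peak 14: s1:14  s2:0  s3:0  s4:0  s5:0.
Shift B→2, C→3, D→2, E→2.
Schedule A@1, B@2, C@3, D@2, E@2: s1:5  s2:5  s3:4  s4:0  s5:0 — peak 5.

5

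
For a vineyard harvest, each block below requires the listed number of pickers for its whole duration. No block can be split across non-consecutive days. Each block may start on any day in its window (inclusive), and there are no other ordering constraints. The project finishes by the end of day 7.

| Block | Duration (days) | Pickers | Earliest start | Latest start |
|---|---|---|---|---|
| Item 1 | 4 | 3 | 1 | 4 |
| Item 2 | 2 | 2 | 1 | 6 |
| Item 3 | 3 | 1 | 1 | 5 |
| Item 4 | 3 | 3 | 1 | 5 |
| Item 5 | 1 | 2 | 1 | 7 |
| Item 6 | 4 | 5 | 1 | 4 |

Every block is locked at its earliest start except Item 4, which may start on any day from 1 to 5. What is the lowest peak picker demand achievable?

13

Item 4@1: d1:16  d2:14  d3:12  d4:8  d5:0  d6:0  d7:0 → peak 16
Item 4@2: d1:13  d2:14  d3:12  d4:11  d5:0  d6:0  d7:0 → peak 14
Item 4@3: d1:13  d2:11  d3:12  d4:11  d5:3  d6:0  d7:0 → peak 13
Item 4@4: d1:13  d2:11  d3:9  d4:11  d5:3  d6:3  d7:0 → peak 13
Item 4@5: d1:13  d2:11  d3:9  d4:8  d5:3  d6:3  d7:3 → peak 13
Best is Item 4@3, peak 13.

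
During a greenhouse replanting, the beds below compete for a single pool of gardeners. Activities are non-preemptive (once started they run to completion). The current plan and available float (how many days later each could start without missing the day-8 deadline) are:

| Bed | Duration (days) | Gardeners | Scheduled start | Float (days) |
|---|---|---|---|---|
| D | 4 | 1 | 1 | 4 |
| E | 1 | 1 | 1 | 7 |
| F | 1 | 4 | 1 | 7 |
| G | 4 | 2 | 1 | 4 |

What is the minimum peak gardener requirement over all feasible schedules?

Early-start (D@1, E@1, F@1, G@1) gives peak 8: d1:8  d2:3  d3:3  d4:3  d5:0  d6:0  d7:0  d8:0.
Shift F→5.
Schedule D@1, E@1, F@5, G@1: d1:4  d2:3  d3:3  d4:3  d5:4  d6:0  d7:0  d8:0 — peak 4.

4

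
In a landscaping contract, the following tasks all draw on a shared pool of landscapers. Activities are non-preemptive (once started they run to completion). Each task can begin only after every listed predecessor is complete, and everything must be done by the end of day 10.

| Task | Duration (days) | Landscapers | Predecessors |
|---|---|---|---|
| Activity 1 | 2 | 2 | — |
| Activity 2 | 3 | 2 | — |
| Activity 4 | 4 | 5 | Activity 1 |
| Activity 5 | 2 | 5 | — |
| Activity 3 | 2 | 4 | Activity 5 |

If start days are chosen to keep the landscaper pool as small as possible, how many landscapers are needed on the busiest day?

6

Early-start (Activity 1@1, Activity 2@1, Activity 4@3, Activity 5@1, Activity 3@3) gives peak 11: d1:9  d2:9  d3:11  d4:9  d5:5  d6:5  d7:0  d8:0  d9:0  d10:0.
Shift Activity 1→3, Activity 2→3, Activity 4→7, Activity 3→5.
Schedule Activity 1@3, Activity 2@3, Activity 4@7, Activity 5@1, Activity 3@5: d1:5  d2:5  d3:4  d4:4  d5:6  d6:4  d7:5  d8:5  d9:5  d10:5 — peak 6.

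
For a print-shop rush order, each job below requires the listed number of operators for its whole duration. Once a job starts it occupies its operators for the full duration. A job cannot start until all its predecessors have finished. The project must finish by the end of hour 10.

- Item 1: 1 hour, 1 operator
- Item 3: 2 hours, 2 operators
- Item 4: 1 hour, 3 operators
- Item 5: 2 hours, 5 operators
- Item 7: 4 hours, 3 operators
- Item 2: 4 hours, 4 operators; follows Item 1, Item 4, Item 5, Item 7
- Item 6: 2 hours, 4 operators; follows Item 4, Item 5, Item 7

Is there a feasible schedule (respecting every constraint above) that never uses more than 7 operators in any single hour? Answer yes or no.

no

The minimum achievable peak is 8; 7 < 8, so no feasible schedule stays within the cap.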